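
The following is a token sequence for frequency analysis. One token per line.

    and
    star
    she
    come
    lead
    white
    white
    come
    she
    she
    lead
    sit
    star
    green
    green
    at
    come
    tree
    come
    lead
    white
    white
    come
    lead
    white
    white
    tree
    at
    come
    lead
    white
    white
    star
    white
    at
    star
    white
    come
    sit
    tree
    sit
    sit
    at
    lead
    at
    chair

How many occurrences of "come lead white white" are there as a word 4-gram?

Scanning the 43 overlapping 4-gram windows for "come lead white white":
  position 4–7: come lead white white
  position 19–22: come lead white white
  position 23–26: come lead white white
  position 29–32: come lead white white

4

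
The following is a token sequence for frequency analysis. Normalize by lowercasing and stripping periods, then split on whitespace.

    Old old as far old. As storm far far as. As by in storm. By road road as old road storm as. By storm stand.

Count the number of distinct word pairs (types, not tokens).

25 tokens → 24 bigram windows in total.
Repeated bigrams (each contributes count−1 duplicates):
  as by: 2
  old as: 2
2 duplicate windows → 24 − 2 = 22 distinct.

22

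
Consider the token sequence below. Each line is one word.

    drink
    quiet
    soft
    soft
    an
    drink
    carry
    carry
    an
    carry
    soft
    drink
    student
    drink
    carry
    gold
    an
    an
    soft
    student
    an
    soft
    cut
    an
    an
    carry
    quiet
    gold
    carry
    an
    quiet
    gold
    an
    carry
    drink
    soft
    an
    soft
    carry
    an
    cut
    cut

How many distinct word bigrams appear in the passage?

30

42 tokens → 41 bigram windows in total.
Repeated bigrams (each contributes count−1 duplicates):
  an carry: 3
  an soft: 3
  carry an: 3
  an an: 2
  drink carry: 2
  gold an: 2
  quiet gold: 2
  soft an: 2
11 duplicate windows → 41 − 11 = 30 distinct.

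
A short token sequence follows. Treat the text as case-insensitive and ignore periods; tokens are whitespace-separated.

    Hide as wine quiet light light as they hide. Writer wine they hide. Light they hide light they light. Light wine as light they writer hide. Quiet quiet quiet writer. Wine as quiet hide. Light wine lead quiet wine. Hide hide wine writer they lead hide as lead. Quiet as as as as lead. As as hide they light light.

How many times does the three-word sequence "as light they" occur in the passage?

1

Scanning the 58 overlapping trigram windows for "as light they":
  position 22–24: as light they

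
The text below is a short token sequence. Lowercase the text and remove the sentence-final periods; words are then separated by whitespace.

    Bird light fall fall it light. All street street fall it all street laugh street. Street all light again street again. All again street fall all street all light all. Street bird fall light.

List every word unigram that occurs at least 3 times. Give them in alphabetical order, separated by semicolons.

again; all; fall; light; street

Unigram counts meeting the condition (at least 3 times):
  again: 3
  all: 7
  fall: 5
  light: 5
  street: 9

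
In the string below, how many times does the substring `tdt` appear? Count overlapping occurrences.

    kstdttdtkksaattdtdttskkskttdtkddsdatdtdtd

Sliding a length-3 window over the 41 characters (39 positions):
  position 3–5: tdt
  position 6–8: tdt
  position 15–17: tdt
  position 17–19: tdt
  position 27–29: tdt
  position 36–38: tdt
  position 38–40: tdt

7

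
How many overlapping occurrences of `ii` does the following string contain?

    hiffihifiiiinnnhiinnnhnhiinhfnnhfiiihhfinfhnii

8

Sliding a length-2 window over the 46 characters (45 positions):
  position 9–10: ii
  position 10–11: ii
  position 11–12: ii
  position 17–18: ii
  position 25–26: ii
  position 34–35: ii
  position 35–36: ii
  position 45–46: ii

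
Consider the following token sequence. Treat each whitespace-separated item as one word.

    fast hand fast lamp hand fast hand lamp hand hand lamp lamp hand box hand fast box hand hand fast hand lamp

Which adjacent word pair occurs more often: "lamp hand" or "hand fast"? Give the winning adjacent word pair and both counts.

"lamp hand": 3 occurrences
"hand fast": 4 occurrences

"hand fast" (4 vs 3)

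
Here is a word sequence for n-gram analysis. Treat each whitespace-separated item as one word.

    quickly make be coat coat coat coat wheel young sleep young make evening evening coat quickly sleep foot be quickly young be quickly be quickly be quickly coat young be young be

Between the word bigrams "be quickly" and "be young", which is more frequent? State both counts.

"be quickly": 4 occurrences
"be young": 1 occurrence

"be quickly" (4 vs 1)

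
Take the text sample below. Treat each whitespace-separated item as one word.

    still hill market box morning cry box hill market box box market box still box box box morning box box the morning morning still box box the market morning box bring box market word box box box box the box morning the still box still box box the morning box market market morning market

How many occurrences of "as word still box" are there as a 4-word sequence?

Scanning the 51 overlapping 4-gram windows for "as word still box":
  (none found)

0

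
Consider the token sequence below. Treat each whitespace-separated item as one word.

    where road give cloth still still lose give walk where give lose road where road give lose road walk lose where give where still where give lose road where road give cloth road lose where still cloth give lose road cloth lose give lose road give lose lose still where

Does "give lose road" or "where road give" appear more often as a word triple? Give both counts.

"give lose road" (5 vs 3)

"give lose road": 5 occurrences
"where road give": 3 occurrences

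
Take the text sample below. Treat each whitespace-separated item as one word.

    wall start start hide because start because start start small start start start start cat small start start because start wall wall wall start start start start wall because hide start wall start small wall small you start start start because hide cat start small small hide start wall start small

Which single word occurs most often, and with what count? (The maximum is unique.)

"start", 24 times

Unigram frequencies (highest first):
  start: 24
  wall: 8
  small: 7
  because: 5
  hide: 4
  cat: 2
  … (1 more, each ≤ 1)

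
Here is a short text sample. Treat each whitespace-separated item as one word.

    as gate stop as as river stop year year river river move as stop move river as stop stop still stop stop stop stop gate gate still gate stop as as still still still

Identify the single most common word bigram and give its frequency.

Bigram frequencies (highest first):
  stop stop: 4
  gate stop: 2
  stop as: 2
  as as: 2
  as stop: 2
  still still: 2
  … (19 more, each ≤ 1)

"stop stop", 4 times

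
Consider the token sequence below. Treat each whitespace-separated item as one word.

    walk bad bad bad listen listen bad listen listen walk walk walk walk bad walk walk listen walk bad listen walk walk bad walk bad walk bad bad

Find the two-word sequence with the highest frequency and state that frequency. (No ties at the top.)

Bigram frequencies (highest first):
  walk bad: 6
  walk walk: 5
  bad bad: 3
  bad listen: 3
  listen walk: 3
  bad walk: 3
  … (3 more, each ≤ 2)

"walk bad", 6 times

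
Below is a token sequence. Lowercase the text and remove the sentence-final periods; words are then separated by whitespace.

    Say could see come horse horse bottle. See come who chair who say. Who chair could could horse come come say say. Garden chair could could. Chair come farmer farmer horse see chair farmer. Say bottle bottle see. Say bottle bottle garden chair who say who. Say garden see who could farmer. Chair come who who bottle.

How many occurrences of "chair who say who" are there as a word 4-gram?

Scanning the 54 overlapping 4-gram windows for "chair who say who":
  position 11–14: chair who say who
  position 43–46: chair who say who

2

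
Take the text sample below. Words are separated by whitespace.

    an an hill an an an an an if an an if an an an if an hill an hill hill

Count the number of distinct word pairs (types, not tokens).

6

21 tokens → 20 bigram windows in total.
Repeated bigrams (each contributes count−1 duplicates):
  an an: 8
  an hill: 3
  an if: 3
  if an: 3
  hill an: 2
14 duplicate windows → 20 − 14 = 6 distinct.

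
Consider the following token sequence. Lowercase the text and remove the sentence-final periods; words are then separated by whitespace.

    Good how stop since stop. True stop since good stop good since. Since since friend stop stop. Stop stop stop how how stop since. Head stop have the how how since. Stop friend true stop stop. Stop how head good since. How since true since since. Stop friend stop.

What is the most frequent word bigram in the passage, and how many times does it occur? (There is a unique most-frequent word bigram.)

Bigram frequencies (highest first):
  stop stop: 6
  stop since: 3
  since stop: 3
  since since: 3
  how stop: 2
  true stop: 2
  … (23 more, each ≤ 2)

"stop stop", 6 times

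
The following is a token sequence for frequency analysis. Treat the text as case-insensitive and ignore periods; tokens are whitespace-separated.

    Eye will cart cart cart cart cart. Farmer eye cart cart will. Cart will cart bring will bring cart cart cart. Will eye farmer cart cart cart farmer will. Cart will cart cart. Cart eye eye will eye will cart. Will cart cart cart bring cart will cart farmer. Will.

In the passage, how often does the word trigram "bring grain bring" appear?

0

Scanning the 48 overlapping trigram windows for "bring grain bring":
  (none found)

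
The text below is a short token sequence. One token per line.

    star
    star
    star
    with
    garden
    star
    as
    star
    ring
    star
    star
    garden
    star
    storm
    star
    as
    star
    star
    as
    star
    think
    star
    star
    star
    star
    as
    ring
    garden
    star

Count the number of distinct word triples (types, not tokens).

29 tokens → 27 trigram windows in total.
Repeated trigrams (each contributes count−1 duplicates):
  star as star: 3
  star star star: 3
  star star as: 2
5 duplicate windows → 27 − 5 = 22 distinct.

22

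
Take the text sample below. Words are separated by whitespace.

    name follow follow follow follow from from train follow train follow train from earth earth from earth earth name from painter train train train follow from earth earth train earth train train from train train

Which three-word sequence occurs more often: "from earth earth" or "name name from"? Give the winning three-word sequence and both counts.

"from earth earth" (3 vs 0)

"from earth earth": 3 occurrences
"name name from": 0 occurrences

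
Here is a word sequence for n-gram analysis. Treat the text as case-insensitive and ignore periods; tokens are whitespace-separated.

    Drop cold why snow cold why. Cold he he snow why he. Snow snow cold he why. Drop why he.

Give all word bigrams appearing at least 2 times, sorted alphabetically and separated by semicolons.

cold he; cold why; he snow; snow cold; why he

Bigram counts meeting the condition (at least 2 times):
  cold he: 2
  cold why: 2
  he snow: 2
  snow cold: 2
  why he: 2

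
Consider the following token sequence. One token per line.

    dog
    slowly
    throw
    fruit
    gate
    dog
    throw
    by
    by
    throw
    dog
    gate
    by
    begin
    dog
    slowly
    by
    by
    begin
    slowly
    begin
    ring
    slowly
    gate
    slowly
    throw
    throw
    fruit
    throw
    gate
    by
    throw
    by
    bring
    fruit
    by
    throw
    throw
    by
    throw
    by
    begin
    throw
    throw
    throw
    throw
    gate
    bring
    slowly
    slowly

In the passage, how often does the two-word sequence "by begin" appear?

3

Scanning the 49 overlapping bigram windows for "by begin":
  position 13–14: by begin
  position 18–19: by begin
  position 41–42: by begin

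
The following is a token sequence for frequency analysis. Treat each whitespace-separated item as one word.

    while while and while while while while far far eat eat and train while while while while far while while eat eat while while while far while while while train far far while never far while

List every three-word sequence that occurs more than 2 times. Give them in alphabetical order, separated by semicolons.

while while far; while while while

Trigram counts meeting the condition (more than 2 times):
  while while far: 3
  while while while: 6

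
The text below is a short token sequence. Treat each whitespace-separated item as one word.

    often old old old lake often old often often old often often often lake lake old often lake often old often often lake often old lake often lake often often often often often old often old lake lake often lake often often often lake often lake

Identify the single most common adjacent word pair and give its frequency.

Bigram frequencies (highest first):
  often often: 10
  lake often: 8
  often old: 7
  often lake: 7
  old often: 5
  old lake: 3
  … (3 more, each ≤ 2)

"often often", 10 times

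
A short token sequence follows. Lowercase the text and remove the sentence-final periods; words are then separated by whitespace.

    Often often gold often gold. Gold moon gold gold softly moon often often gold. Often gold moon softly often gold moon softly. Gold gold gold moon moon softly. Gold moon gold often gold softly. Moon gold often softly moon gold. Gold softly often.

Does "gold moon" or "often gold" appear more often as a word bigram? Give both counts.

"often gold" (6 vs 5)

"gold moon": 5 occurrences
"often gold": 6 occurrences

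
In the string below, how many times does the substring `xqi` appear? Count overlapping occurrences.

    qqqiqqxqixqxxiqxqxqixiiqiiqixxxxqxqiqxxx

Sliding a length-3 window over the 40 characters (38 positions):
  position 7–9: xqi
  position 18–20: xqi
  position 34–36: xqi

3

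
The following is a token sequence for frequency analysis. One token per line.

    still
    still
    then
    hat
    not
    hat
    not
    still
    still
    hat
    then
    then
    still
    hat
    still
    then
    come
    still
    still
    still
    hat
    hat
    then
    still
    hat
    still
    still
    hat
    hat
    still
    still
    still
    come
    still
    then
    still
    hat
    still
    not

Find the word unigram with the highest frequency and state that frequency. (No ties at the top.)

"still", 18 times

Unigram frequencies (highest first):
  still: 18
  hat: 10
  then: 6
  not: 3
  come: 2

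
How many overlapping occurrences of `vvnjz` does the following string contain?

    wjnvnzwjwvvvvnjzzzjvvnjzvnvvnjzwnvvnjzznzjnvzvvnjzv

Sliding a length-5 window over the 51 characters (47 positions):
  position 12–16: vvnjz
  position 20–24: vvnjz
  position 27–31: vvnjz
  position 34–38: vvnjz
  position 46–50: vvnjz

5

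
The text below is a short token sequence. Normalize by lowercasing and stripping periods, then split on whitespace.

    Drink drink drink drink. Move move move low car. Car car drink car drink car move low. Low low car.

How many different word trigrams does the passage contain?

20 tokens → 18 trigram windows in total.
Repeated trigrams (each contributes count−1 duplicates):
  car drink car: 2
  drink drink drink: 2
2 duplicate windows → 18 − 2 = 16 distinct.

16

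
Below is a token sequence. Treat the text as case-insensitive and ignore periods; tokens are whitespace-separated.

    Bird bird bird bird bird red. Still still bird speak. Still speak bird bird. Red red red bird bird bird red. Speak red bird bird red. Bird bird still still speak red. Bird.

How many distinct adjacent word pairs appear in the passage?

33 tokens → 32 bigram windows in total.
Repeated bigrams (each contributes count−1 duplicates):
  bird bird: 9
  bird red: 4
  red bird: 4
  red red: 2
  speak red: 2
  still speak: 2
  still still: 2
18 duplicate windows → 32 − 18 = 14 distinct.

14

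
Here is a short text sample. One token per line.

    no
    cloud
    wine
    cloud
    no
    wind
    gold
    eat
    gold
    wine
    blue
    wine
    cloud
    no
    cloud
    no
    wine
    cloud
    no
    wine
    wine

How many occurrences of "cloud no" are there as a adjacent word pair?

4

Scanning the 20 overlapping bigram windows for "cloud no":
  position 4–5: cloud no
  position 13–14: cloud no
  position 15–16: cloud no
  position 18–19: cloud no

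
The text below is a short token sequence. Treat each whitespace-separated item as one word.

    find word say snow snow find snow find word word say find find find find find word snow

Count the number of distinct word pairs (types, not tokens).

18 tokens → 17 bigram windows in total.
Repeated bigrams (each contributes count−1 duplicates):
  find find: 4
  find word: 3
  snow find: 2
  word say: 2
7 duplicate windows → 17 − 7 = 10 distinct.

10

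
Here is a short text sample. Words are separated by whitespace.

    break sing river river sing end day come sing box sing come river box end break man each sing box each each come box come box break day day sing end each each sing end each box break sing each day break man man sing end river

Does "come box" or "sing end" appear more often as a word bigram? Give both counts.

"sing end" (4 vs 2)

"come box": 2 occurrences
"sing end": 4 occurrences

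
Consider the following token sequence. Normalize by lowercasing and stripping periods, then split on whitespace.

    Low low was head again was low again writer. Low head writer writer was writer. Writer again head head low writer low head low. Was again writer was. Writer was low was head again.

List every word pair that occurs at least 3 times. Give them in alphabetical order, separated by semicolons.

low was; writer was

Bigram counts meeting the condition (at least 3 times):
  low was: 3
  writer was: 3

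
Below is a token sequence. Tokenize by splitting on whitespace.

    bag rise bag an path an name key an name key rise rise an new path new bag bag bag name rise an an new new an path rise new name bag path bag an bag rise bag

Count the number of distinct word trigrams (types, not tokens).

34

38 tokens → 36 trigram windows in total.
Repeated trigrams (each contributes count−1 duplicates):
  an name key: 2
  bag rise bag: 2
2 duplicate windows → 36 − 2 = 34 distinct.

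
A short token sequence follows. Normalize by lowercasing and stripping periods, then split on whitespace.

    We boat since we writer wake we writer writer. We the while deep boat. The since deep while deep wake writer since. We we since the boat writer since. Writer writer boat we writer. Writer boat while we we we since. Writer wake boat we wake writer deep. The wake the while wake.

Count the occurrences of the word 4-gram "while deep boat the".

1

Scanning the 50 overlapping 4-gram windows for "while deep boat the":
  position 12–15: while deep boat the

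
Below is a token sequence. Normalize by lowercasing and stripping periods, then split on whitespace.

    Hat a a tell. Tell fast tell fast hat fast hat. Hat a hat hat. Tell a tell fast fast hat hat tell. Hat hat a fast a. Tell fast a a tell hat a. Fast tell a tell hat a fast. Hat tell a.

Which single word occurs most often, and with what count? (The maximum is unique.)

"hat", 13 times

Unigram frequencies (highest first):
  hat: 13
  a: 12
  tell: 11
  fast: 9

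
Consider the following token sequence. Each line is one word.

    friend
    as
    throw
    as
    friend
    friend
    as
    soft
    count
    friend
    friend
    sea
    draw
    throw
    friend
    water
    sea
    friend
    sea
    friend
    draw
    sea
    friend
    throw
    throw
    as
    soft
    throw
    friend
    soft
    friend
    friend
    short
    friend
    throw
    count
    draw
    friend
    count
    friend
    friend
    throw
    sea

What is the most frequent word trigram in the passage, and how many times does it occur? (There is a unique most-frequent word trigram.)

"count friend friend", 2 times

Trigram frequencies (highest first):
  count friend friend: 2
  friend as throw: 1
  as throw as: 1
  throw as friend: 1
  as friend friend: 1
  friend friend as: 1
  … (34 more, each ≤ 1)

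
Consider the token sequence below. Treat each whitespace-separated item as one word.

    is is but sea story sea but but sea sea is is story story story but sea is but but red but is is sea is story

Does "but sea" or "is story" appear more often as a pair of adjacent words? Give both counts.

"but sea": 3 occurrences
"is story": 2 occurrences

"but sea" (3 vs 2)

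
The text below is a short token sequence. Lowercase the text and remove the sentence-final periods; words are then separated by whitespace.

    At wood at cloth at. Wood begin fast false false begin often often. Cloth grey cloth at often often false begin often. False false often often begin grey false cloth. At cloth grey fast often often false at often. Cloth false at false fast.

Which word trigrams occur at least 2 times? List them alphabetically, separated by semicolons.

false begin often; often often false

Trigram counts meeting the condition (at least 2 times):
  false begin often: 2
  often often false: 2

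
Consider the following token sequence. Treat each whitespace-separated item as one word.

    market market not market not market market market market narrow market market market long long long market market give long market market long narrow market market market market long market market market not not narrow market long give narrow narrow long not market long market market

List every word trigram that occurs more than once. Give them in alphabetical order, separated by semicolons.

long market market; market long market; market market long; market market market; market market not; market not market; narrow market market

Trigram counts meeting the condition (more than once):
  long market market: 4
  market long market: 2
  market market long: 3
  market market market: 6
  market market not: 2
  market not market: 2
  narrow market market: 2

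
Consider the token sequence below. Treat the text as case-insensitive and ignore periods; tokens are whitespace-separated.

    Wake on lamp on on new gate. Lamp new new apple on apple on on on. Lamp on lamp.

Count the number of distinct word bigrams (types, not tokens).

19 tokens → 18 bigram windows in total.
Repeated bigrams (each contributes count−1 duplicates):
  on lamp: 3
  on on: 3
  apple on: 2
  lamp on: 2
6 duplicate windows → 18 − 6 = 12 distinct.

12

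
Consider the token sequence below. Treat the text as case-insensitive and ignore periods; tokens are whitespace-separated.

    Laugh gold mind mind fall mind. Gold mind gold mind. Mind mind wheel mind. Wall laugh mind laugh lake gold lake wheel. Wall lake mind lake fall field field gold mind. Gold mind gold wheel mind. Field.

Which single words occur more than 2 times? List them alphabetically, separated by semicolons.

field; gold; lake; laugh; mind; wheel

Unigram counts meeting the condition (more than 2 times):
  field: 3
  gold: 7
  lake: 4
  laugh: 3
  mind: 13
  wheel: 3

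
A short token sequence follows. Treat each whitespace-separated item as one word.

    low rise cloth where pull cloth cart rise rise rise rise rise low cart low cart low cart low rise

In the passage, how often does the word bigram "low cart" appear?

Scanning the 19 overlapping bigram windows for "low cart":
  position 13–14: low cart
  position 15–16: low cart
  position 17–18: low cart

3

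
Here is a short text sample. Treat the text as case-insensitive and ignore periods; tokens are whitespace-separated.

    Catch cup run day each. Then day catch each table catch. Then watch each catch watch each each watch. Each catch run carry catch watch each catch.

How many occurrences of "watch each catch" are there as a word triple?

Scanning the 25 overlapping trigram windows for "watch each catch":
  position 13–15: watch each catch
  position 19–21: watch each catch
  position 25–27: watch each catch

3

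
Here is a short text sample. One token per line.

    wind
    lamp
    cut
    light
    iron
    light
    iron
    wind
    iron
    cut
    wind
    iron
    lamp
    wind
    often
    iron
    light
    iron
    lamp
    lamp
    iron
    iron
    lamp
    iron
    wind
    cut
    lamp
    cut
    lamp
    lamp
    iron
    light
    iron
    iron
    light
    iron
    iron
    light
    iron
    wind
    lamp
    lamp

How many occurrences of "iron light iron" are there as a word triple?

Scanning the 40 overlapping trigram windows for "iron light iron":
  position 5–7: iron light iron
  position 16–18: iron light iron
  position 31–33: iron light iron
  position 34–36: iron light iron
  position 37–39: iron light iron

5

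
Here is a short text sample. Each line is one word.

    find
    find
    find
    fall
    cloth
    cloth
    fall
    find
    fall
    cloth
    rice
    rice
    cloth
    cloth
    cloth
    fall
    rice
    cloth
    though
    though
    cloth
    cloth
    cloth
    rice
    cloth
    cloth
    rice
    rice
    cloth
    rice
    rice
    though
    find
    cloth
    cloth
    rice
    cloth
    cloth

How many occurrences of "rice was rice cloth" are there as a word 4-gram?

0

Scanning the 35 overlapping 4-gram windows for "rice was rice cloth":
  (none found)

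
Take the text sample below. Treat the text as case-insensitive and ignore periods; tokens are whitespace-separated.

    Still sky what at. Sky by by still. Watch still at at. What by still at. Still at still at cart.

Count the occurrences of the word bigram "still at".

4

Scanning the 20 overlapping bigram windows for "still at":
  position 10–11: still at
  position 15–16: still at
  position 17–18: still at
  position 19–20: still at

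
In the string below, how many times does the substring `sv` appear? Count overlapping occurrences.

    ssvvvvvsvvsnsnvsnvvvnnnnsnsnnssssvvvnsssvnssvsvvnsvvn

7

Sliding a length-2 window over the 53 characters (52 positions):
  position 2–3: sv
  position 8–9: sv
  position 33–34: sv
  position 40–41: sv
  position 44–45: sv
  position 46–47: sv
  position 50–51: sv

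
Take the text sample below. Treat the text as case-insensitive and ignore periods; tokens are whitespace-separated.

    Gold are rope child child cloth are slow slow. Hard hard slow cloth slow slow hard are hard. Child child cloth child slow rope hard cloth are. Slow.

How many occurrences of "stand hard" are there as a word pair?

Scanning the 27 overlapping bigram windows for "stand hard":
  (none found)

0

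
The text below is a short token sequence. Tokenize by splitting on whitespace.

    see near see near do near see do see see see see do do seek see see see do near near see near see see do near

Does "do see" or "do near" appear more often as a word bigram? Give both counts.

"do see": 1 occurrence
"do near": 3 occurrences

"do near" (3 vs 1)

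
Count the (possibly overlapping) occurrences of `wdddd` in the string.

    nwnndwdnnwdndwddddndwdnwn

1

Sliding a length-5 window over the 25 characters (21 positions):
  position 14–18: wdddd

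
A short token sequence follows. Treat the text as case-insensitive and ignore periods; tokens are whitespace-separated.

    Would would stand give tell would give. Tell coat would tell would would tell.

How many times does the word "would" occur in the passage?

6

Scanning the 14 tokens for "would":
  position 1: would
  position 2: would
  position 6: would
  position 10: would
  position 12: would
  position 13: would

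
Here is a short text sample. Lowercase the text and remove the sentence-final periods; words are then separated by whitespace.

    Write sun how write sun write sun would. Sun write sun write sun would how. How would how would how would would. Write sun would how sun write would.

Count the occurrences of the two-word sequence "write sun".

6

Scanning the 28 overlapping bigram windows for "write sun":
  position 1–2: write sun
  position 4–5: write sun
  position 6–7: write sun
  position 10–11: write sun
  position 12–13: write sun
  position 23–24: write sun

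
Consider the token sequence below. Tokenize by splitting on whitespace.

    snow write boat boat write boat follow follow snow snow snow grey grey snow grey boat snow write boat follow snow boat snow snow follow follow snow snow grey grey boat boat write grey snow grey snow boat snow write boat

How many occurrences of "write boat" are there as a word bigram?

Scanning the 40 overlapping bigram windows for "write boat":
  position 2–3: write boat
  position 5–6: write boat
  position 18–19: write boat
  position 40–41: write boat

4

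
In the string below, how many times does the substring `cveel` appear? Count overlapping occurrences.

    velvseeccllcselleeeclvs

0

Sliding a length-5 window over the 23 characters (19 positions):
  (no match at any position)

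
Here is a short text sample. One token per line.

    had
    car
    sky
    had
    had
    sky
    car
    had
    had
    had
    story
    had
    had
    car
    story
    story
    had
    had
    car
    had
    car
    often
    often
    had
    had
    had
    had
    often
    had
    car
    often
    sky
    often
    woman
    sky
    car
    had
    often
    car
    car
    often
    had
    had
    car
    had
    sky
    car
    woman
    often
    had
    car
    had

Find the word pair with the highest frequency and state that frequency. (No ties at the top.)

"had had", 9 times

Bigram frequencies (highest first):
  had had: 9
  had car: 7
  car had: 5
  often had: 4
  sky car: 3
  car often: 3
  … (17 more, each ≤ 2)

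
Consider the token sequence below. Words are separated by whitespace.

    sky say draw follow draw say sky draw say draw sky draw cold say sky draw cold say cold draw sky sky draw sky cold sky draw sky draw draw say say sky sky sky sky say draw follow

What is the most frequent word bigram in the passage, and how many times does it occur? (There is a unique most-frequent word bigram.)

"sky draw", 6 times

Bigram frequencies (highest first):
  sky draw: 6
  draw sky: 4
  sky sky: 4
  say draw: 3
  draw say: 3
  say sky: 3
  … (11 more, each ≤ 2)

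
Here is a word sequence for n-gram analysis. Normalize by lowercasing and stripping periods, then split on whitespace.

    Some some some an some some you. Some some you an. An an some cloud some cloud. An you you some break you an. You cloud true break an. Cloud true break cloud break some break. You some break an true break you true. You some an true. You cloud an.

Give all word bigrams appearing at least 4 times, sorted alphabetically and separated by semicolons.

some some; you some

Bigram counts meeting the condition (at least 4 times):
  some some: 4
  you some: 4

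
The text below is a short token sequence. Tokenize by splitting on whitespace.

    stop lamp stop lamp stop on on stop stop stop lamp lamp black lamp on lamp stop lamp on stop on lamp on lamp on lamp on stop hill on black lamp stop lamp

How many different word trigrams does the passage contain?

24

34 tokens → 32 trigram windows in total.
Repeated trigrams (each contributes count−1 duplicates):
  lamp on lamp: 3
  lamp stop lamp: 3
  on lamp on: 3
  lamp on stop: 2
  stop lamp stop: 2
8 duplicate windows → 32 − 8 = 24 distinct.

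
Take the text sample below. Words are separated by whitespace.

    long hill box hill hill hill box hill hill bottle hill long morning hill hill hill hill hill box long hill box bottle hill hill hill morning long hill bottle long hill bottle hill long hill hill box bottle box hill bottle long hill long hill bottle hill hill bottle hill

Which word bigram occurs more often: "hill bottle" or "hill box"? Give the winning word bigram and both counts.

"hill bottle": 6 occurrences
"hill box": 5 occurrences

"hill bottle" (6 vs 5)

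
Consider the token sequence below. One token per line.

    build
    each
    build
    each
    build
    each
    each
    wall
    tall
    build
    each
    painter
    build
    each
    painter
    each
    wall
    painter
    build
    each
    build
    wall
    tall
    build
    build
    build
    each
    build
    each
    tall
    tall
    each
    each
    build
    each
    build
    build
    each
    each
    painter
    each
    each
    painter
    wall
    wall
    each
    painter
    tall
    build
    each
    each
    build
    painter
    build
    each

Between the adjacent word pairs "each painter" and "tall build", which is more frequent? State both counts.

"each painter" (5 vs 3)

"each painter": 5 occurrences
"tall build": 3 occurrences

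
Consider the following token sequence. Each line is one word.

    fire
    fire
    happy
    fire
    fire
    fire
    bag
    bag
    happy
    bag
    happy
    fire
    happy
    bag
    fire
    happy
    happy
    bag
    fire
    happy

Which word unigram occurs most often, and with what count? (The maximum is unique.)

Unigram frequencies (highest first):
  fire: 8
  happy: 7
  bag: 5

"fire", 8 times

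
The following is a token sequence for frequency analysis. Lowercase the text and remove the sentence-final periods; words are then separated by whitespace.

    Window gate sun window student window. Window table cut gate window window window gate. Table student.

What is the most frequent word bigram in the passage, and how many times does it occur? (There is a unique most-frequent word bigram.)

"window window", 3 times

Bigram frequencies (highest first):
  window window: 3
  window gate: 2
  gate sun: 1
  sun window: 1
  window student: 1
  student window: 1
  … (6 more, each ≤ 1)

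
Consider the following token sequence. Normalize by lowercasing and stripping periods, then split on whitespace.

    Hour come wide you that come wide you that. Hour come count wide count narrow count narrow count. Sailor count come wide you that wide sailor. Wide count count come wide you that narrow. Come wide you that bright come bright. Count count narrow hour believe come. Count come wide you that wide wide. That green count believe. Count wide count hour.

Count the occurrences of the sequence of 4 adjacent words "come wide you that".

Scanning the 59 overlapping 4-gram windows for "come wide you that":
  position 2–5: come wide you that
  position 6–9: come wide you that
  position 21–24: come wide you that
  position 30–33: come wide you that
  position 35–38: come wide you that
  position 49–52: come wide you that

6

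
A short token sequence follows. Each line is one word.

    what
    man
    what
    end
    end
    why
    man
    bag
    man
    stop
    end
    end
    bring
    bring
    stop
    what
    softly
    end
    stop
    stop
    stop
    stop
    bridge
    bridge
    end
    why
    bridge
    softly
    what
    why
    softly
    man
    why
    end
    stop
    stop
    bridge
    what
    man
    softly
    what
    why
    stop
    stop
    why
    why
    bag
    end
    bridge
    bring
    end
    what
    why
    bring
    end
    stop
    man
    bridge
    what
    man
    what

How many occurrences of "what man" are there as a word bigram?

3

Scanning the 60 overlapping bigram windows for "what man":
  position 1–2: what man
  position 38–39: what man
  position 59–60: what man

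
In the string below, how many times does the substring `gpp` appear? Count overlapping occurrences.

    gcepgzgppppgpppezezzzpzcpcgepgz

2

Sliding a length-3 window over the 31 characters (29 positions):
  position 7–9: gpp
  position 12–14: gpp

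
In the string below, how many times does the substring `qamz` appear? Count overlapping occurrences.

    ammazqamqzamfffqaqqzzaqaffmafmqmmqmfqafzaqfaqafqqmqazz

Sliding a length-4 window over the 54 characters (51 positions):
  (no match at any position)

0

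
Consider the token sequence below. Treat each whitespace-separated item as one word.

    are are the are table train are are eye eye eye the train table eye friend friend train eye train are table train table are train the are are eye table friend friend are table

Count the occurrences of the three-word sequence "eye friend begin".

Scanning the 33 overlapping trigram windows for "eye friend begin":
  (none found)

0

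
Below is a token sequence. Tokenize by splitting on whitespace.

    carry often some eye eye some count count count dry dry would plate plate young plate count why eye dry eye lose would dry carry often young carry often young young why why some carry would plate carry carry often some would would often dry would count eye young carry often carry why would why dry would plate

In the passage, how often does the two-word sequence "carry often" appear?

5

Scanning the 57 overlapping bigram windows for "carry often":
  position 1–2: carry often
  position 25–26: carry often
  position 28–29: carry often
  position 39–40: carry often
  position 50–51: carry often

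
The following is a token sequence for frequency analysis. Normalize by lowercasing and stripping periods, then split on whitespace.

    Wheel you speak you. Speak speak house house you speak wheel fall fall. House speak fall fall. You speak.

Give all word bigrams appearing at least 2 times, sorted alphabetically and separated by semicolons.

Bigram counts meeting the condition (at least 2 times):
  fall fall: 2
  you speak: 4

fall fall; you speak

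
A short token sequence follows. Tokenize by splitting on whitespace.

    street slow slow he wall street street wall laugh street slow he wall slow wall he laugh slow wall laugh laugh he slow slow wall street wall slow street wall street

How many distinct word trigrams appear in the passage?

31 tokens → 29 trigram windows in total.
Repeated trigrams (each contributes count−1 duplicates):
  slow he wall: 2
1 duplicate windows → 29 − 1 = 28 distinct.

28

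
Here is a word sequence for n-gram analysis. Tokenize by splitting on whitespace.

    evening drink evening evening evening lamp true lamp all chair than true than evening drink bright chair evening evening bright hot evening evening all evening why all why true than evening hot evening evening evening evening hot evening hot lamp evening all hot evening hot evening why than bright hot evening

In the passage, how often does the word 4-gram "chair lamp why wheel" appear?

Scanning the 48 overlapping 4-gram windows for "chair lamp why wheel":
  (none found)

0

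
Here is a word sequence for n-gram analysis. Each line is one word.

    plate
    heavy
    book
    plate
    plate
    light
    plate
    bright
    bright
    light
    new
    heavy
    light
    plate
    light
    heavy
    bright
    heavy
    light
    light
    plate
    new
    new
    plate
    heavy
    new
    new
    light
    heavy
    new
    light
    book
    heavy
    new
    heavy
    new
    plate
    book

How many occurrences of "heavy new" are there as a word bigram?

Scanning the 37 overlapping bigram windows for "heavy new":
  position 25–26: heavy new
  position 29–30: heavy new
  position 33–34: heavy new
  position 35–36: heavy new

4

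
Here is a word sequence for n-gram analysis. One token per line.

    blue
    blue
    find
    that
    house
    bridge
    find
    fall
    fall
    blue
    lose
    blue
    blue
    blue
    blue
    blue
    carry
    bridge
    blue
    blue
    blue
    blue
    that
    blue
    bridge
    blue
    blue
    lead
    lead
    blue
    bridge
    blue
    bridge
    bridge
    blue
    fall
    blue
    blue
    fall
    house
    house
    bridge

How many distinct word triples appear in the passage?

34

42 tokens → 40 trigram windows in total.
Repeated trigrams (each contributes count−1 duplicates):
  blue blue blue: 5
  blue bridge blue: 2
  bridge blue blue: 2
6 duplicate windows → 40 − 6 = 34 distinct.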